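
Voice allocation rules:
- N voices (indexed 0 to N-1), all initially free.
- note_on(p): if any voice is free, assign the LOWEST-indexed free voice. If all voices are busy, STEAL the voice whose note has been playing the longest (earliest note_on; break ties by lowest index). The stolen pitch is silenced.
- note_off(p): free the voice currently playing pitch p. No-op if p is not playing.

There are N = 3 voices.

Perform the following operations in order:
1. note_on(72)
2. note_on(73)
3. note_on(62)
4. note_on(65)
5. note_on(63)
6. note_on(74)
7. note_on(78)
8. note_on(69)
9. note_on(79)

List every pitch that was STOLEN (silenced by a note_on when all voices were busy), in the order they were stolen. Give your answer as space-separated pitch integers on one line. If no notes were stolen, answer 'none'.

Answer: 72 73 62 65 63 74

Derivation:
Op 1: note_on(72): voice 0 is free -> assigned | voices=[72 - -]
Op 2: note_on(73): voice 1 is free -> assigned | voices=[72 73 -]
Op 3: note_on(62): voice 2 is free -> assigned | voices=[72 73 62]
Op 4: note_on(65): all voices busy, STEAL voice 0 (pitch 72, oldest) -> assign | voices=[65 73 62]
Op 5: note_on(63): all voices busy, STEAL voice 1 (pitch 73, oldest) -> assign | voices=[65 63 62]
Op 6: note_on(74): all voices busy, STEAL voice 2 (pitch 62, oldest) -> assign | voices=[65 63 74]
Op 7: note_on(78): all voices busy, STEAL voice 0 (pitch 65, oldest) -> assign | voices=[78 63 74]
Op 8: note_on(69): all voices busy, STEAL voice 1 (pitch 63, oldest) -> assign | voices=[78 69 74]
Op 9: note_on(79): all voices busy, STEAL voice 2 (pitch 74, oldest) -> assign | voices=[78 69 79]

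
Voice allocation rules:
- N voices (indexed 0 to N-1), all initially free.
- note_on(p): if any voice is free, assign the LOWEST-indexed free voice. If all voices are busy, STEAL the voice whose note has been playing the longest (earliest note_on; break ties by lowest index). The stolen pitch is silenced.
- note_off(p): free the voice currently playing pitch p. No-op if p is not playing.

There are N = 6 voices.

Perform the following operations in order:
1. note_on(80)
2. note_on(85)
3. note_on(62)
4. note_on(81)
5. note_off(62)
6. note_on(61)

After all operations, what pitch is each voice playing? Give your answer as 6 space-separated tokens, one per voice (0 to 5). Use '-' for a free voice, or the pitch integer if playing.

Op 1: note_on(80): voice 0 is free -> assigned | voices=[80 - - - - -]
Op 2: note_on(85): voice 1 is free -> assigned | voices=[80 85 - - - -]
Op 3: note_on(62): voice 2 is free -> assigned | voices=[80 85 62 - - -]
Op 4: note_on(81): voice 3 is free -> assigned | voices=[80 85 62 81 - -]
Op 5: note_off(62): free voice 2 | voices=[80 85 - 81 - -]
Op 6: note_on(61): voice 2 is free -> assigned | voices=[80 85 61 81 - -]

Answer: 80 85 61 81 - -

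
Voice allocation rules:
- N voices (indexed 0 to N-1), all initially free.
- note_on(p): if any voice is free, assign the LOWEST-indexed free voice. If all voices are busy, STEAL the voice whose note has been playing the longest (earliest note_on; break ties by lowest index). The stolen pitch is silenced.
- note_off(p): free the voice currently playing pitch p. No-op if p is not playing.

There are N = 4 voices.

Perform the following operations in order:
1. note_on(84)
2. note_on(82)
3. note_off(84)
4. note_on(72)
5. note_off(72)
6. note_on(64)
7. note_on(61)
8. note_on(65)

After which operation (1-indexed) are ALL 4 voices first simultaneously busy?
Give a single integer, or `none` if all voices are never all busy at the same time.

Answer: 8

Derivation:
Op 1: note_on(84): voice 0 is free -> assigned | voices=[84 - - -]
Op 2: note_on(82): voice 1 is free -> assigned | voices=[84 82 - -]
Op 3: note_off(84): free voice 0 | voices=[- 82 - -]
Op 4: note_on(72): voice 0 is free -> assigned | voices=[72 82 - -]
Op 5: note_off(72): free voice 0 | voices=[- 82 - -]
Op 6: note_on(64): voice 0 is free -> assigned | voices=[64 82 - -]
Op 7: note_on(61): voice 2 is free -> assigned | voices=[64 82 61 -]
Op 8: note_on(65): voice 3 is free -> assigned | voices=[64 82 61 65]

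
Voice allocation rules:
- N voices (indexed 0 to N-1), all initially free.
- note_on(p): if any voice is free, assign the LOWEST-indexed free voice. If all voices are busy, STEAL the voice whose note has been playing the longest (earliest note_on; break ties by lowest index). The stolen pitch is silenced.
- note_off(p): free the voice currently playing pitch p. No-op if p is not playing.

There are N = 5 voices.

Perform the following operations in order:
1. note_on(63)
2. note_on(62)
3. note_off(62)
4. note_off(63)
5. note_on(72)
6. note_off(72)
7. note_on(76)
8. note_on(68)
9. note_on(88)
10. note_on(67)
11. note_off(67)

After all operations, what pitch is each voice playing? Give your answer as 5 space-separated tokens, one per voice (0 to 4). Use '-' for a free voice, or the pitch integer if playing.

Answer: 76 68 88 - -

Derivation:
Op 1: note_on(63): voice 0 is free -> assigned | voices=[63 - - - -]
Op 2: note_on(62): voice 1 is free -> assigned | voices=[63 62 - - -]
Op 3: note_off(62): free voice 1 | voices=[63 - - - -]
Op 4: note_off(63): free voice 0 | voices=[- - - - -]
Op 5: note_on(72): voice 0 is free -> assigned | voices=[72 - - - -]
Op 6: note_off(72): free voice 0 | voices=[- - - - -]
Op 7: note_on(76): voice 0 is free -> assigned | voices=[76 - - - -]
Op 8: note_on(68): voice 1 is free -> assigned | voices=[76 68 - - -]
Op 9: note_on(88): voice 2 is free -> assigned | voices=[76 68 88 - -]
Op 10: note_on(67): voice 3 is free -> assigned | voices=[76 68 88 67 -]
Op 11: note_off(67): free voice 3 | voices=[76 68 88 - -]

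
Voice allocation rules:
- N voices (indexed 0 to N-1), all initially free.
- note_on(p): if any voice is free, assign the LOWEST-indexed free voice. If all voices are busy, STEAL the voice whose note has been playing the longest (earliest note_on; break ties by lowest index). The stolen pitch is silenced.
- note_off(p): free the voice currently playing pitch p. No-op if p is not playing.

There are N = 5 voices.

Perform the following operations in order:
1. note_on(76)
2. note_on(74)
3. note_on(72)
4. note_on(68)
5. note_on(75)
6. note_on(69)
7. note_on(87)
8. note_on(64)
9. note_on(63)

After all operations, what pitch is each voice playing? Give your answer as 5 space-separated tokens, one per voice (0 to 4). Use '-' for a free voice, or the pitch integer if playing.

Answer: 69 87 64 63 75

Derivation:
Op 1: note_on(76): voice 0 is free -> assigned | voices=[76 - - - -]
Op 2: note_on(74): voice 1 is free -> assigned | voices=[76 74 - - -]
Op 3: note_on(72): voice 2 is free -> assigned | voices=[76 74 72 - -]
Op 4: note_on(68): voice 3 is free -> assigned | voices=[76 74 72 68 -]
Op 5: note_on(75): voice 4 is free -> assigned | voices=[76 74 72 68 75]
Op 6: note_on(69): all voices busy, STEAL voice 0 (pitch 76, oldest) -> assign | voices=[69 74 72 68 75]
Op 7: note_on(87): all voices busy, STEAL voice 1 (pitch 74, oldest) -> assign | voices=[69 87 72 68 75]
Op 8: note_on(64): all voices busy, STEAL voice 2 (pitch 72, oldest) -> assign | voices=[69 87 64 68 75]
Op 9: note_on(63): all voices busy, STEAL voice 3 (pitch 68, oldest) -> assign | voices=[69 87 64 63 75]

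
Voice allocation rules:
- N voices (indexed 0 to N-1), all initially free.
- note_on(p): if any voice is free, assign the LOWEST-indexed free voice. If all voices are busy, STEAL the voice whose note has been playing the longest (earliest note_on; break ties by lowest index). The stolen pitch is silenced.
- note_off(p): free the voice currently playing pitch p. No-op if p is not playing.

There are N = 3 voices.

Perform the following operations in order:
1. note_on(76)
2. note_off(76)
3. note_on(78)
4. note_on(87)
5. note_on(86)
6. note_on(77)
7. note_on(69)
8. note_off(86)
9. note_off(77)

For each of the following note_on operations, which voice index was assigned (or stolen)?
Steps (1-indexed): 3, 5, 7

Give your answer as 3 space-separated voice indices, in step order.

Answer: 0 2 1

Derivation:
Op 1: note_on(76): voice 0 is free -> assigned | voices=[76 - -]
Op 2: note_off(76): free voice 0 | voices=[- - -]
Op 3: note_on(78): voice 0 is free -> assigned | voices=[78 - -]
Op 4: note_on(87): voice 1 is free -> assigned | voices=[78 87 -]
Op 5: note_on(86): voice 2 is free -> assigned | voices=[78 87 86]
Op 6: note_on(77): all voices busy, STEAL voice 0 (pitch 78, oldest) -> assign | voices=[77 87 86]
Op 7: note_on(69): all voices busy, STEAL voice 1 (pitch 87, oldest) -> assign | voices=[77 69 86]
Op 8: note_off(86): free voice 2 | voices=[77 69 -]
Op 9: note_off(77): free voice 0 | voices=[- 69 -]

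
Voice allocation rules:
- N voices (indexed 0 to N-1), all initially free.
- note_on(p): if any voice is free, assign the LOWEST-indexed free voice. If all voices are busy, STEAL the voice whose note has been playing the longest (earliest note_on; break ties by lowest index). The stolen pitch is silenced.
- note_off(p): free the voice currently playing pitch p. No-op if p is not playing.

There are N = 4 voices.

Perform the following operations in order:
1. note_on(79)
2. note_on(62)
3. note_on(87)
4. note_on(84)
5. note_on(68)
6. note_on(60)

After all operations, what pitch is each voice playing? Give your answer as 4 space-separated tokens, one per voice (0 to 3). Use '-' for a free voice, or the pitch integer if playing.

Answer: 68 60 87 84

Derivation:
Op 1: note_on(79): voice 0 is free -> assigned | voices=[79 - - -]
Op 2: note_on(62): voice 1 is free -> assigned | voices=[79 62 - -]
Op 3: note_on(87): voice 2 is free -> assigned | voices=[79 62 87 -]
Op 4: note_on(84): voice 3 is free -> assigned | voices=[79 62 87 84]
Op 5: note_on(68): all voices busy, STEAL voice 0 (pitch 79, oldest) -> assign | voices=[68 62 87 84]
Op 6: note_on(60): all voices busy, STEAL voice 1 (pitch 62, oldest) -> assign | voices=[68 60 87 84]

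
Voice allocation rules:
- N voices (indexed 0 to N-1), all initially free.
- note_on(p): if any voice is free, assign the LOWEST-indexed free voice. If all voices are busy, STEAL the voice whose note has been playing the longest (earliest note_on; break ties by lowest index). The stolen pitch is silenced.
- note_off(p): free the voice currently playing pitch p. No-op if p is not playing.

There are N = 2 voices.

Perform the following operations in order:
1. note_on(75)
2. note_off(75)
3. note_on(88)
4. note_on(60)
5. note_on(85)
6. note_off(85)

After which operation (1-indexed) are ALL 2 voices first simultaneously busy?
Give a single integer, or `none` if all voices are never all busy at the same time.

Op 1: note_on(75): voice 0 is free -> assigned | voices=[75 -]
Op 2: note_off(75): free voice 0 | voices=[- -]
Op 3: note_on(88): voice 0 is free -> assigned | voices=[88 -]
Op 4: note_on(60): voice 1 is free -> assigned | voices=[88 60]
Op 5: note_on(85): all voices busy, STEAL voice 0 (pitch 88, oldest) -> assign | voices=[85 60]
Op 6: note_off(85): free voice 0 | voices=[- 60]

Answer: 4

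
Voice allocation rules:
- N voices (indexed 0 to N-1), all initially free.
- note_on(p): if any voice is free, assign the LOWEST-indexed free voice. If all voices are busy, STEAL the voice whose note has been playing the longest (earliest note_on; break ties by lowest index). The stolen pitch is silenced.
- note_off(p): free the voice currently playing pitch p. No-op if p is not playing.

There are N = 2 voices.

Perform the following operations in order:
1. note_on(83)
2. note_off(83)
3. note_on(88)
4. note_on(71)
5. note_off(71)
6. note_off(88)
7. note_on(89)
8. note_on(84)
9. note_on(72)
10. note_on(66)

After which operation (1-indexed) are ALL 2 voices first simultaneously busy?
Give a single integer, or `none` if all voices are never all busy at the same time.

Op 1: note_on(83): voice 0 is free -> assigned | voices=[83 -]
Op 2: note_off(83): free voice 0 | voices=[- -]
Op 3: note_on(88): voice 0 is free -> assigned | voices=[88 -]
Op 4: note_on(71): voice 1 is free -> assigned | voices=[88 71]
Op 5: note_off(71): free voice 1 | voices=[88 -]
Op 6: note_off(88): free voice 0 | voices=[- -]
Op 7: note_on(89): voice 0 is free -> assigned | voices=[89 -]
Op 8: note_on(84): voice 1 is free -> assigned | voices=[89 84]
Op 9: note_on(72): all voices busy, STEAL voice 0 (pitch 89, oldest) -> assign | voices=[72 84]
Op 10: note_on(66): all voices busy, STEAL voice 1 (pitch 84, oldest) -> assign | voices=[72 66]

Answer: 4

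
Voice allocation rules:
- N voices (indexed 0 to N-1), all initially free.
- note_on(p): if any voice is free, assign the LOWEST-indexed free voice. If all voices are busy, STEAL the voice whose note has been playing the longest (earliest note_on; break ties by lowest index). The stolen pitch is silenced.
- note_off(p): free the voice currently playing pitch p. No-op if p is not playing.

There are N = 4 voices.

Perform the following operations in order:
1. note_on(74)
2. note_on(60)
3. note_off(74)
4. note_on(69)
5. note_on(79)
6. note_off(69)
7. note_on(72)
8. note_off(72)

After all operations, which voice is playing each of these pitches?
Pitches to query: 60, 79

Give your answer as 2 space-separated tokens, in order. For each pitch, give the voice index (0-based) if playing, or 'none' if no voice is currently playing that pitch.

Op 1: note_on(74): voice 0 is free -> assigned | voices=[74 - - -]
Op 2: note_on(60): voice 1 is free -> assigned | voices=[74 60 - -]
Op 3: note_off(74): free voice 0 | voices=[- 60 - -]
Op 4: note_on(69): voice 0 is free -> assigned | voices=[69 60 - -]
Op 5: note_on(79): voice 2 is free -> assigned | voices=[69 60 79 -]
Op 6: note_off(69): free voice 0 | voices=[- 60 79 -]
Op 7: note_on(72): voice 0 is free -> assigned | voices=[72 60 79 -]
Op 8: note_off(72): free voice 0 | voices=[- 60 79 -]

Answer: 1 2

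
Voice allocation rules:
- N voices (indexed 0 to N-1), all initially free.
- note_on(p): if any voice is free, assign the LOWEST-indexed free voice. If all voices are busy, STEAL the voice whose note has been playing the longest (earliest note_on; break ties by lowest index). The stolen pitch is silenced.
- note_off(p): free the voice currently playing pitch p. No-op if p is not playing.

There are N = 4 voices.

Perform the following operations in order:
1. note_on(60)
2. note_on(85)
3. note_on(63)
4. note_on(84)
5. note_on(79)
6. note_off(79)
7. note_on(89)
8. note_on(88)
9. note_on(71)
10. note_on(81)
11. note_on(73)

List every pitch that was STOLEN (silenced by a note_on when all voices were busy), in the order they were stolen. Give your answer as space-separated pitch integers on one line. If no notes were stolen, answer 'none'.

Op 1: note_on(60): voice 0 is free -> assigned | voices=[60 - - -]
Op 2: note_on(85): voice 1 is free -> assigned | voices=[60 85 - -]
Op 3: note_on(63): voice 2 is free -> assigned | voices=[60 85 63 -]
Op 4: note_on(84): voice 3 is free -> assigned | voices=[60 85 63 84]
Op 5: note_on(79): all voices busy, STEAL voice 0 (pitch 60, oldest) -> assign | voices=[79 85 63 84]
Op 6: note_off(79): free voice 0 | voices=[- 85 63 84]
Op 7: note_on(89): voice 0 is free -> assigned | voices=[89 85 63 84]
Op 8: note_on(88): all voices busy, STEAL voice 1 (pitch 85, oldest) -> assign | voices=[89 88 63 84]
Op 9: note_on(71): all voices busy, STEAL voice 2 (pitch 63, oldest) -> assign | voices=[89 88 71 84]
Op 10: note_on(81): all voices busy, STEAL voice 3 (pitch 84, oldest) -> assign | voices=[89 88 71 81]
Op 11: note_on(73): all voices busy, STEAL voice 0 (pitch 89, oldest) -> assign | voices=[73 88 71 81]

Answer: 60 85 63 84 89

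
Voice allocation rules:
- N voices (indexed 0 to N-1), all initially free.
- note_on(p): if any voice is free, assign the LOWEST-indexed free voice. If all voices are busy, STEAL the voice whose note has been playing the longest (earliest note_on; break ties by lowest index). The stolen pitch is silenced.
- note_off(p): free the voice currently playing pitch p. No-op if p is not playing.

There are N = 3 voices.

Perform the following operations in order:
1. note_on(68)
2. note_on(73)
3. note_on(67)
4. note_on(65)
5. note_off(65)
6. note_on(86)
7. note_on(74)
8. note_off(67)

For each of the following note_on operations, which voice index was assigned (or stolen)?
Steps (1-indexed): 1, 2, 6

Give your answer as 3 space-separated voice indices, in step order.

Answer: 0 1 0

Derivation:
Op 1: note_on(68): voice 0 is free -> assigned | voices=[68 - -]
Op 2: note_on(73): voice 1 is free -> assigned | voices=[68 73 -]
Op 3: note_on(67): voice 2 is free -> assigned | voices=[68 73 67]
Op 4: note_on(65): all voices busy, STEAL voice 0 (pitch 68, oldest) -> assign | voices=[65 73 67]
Op 5: note_off(65): free voice 0 | voices=[- 73 67]
Op 6: note_on(86): voice 0 is free -> assigned | voices=[86 73 67]
Op 7: note_on(74): all voices busy, STEAL voice 1 (pitch 73, oldest) -> assign | voices=[86 74 67]
Op 8: note_off(67): free voice 2 | voices=[86 74 -]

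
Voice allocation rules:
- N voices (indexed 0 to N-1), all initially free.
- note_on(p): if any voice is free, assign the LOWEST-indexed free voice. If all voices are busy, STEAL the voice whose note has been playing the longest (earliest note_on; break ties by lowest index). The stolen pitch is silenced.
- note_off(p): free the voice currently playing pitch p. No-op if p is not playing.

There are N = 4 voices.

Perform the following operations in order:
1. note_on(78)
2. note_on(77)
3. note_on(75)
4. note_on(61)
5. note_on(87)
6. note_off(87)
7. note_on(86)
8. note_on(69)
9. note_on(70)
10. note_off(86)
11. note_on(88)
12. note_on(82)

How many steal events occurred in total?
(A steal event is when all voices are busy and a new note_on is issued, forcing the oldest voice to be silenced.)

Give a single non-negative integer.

Answer: 4

Derivation:
Op 1: note_on(78): voice 0 is free -> assigned | voices=[78 - - -]
Op 2: note_on(77): voice 1 is free -> assigned | voices=[78 77 - -]
Op 3: note_on(75): voice 2 is free -> assigned | voices=[78 77 75 -]
Op 4: note_on(61): voice 3 is free -> assigned | voices=[78 77 75 61]
Op 5: note_on(87): all voices busy, STEAL voice 0 (pitch 78, oldest) -> assign | voices=[87 77 75 61]
Op 6: note_off(87): free voice 0 | voices=[- 77 75 61]
Op 7: note_on(86): voice 0 is free -> assigned | voices=[86 77 75 61]
Op 8: note_on(69): all voices busy, STEAL voice 1 (pitch 77, oldest) -> assign | voices=[86 69 75 61]
Op 9: note_on(70): all voices busy, STEAL voice 2 (pitch 75, oldest) -> assign | voices=[86 69 70 61]
Op 10: note_off(86): free voice 0 | voices=[- 69 70 61]
Op 11: note_on(88): voice 0 is free -> assigned | voices=[88 69 70 61]
Op 12: note_on(82): all voices busy, STEAL voice 3 (pitch 61, oldest) -> assign | voices=[88 69 70 82]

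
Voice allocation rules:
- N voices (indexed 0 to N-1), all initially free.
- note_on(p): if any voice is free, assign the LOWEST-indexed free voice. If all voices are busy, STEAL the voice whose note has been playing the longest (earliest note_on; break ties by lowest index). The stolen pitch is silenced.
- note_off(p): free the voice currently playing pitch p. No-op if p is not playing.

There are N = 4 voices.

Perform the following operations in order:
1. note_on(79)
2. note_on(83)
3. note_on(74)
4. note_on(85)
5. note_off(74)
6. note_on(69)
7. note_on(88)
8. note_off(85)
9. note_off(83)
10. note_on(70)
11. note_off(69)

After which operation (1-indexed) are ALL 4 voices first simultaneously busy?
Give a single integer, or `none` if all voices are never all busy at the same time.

Answer: 4

Derivation:
Op 1: note_on(79): voice 0 is free -> assigned | voices=[79 - - -]
Op 2: note_on(83): voice 1 is free -> assigned | voices=[79 83 - -]
Op 3: note_on(74): voice 2 is free -> assigned | voices=[79 83 74 -]
Op 4: note_on(85): voice 3 is free -> assigned | voices=[79 83 74 85]
Op 5: note_off(74): free voice 2 | voices=[79 83 - 85]
Op 6: note_on(69): voice 2 is free -> assigned | voices=[79 83 69 85]
Op 7: note_on(88): all voices busy, STEAL voice 0 (pitch 79, oldest) -> assign | voices=[88 83 69 85]
Op 8: note_off(85): free voice 3 | voices=[88 83 69 -]
Op 9: note_off(83): free voice 1 | voices=[88 - 69 -]
Op 10: note_on(70): voice 1 is free -> assigned | voices=[88 70 69 -]
Op 11: note_off(69): free voice 2 | voices=[88 70 - -]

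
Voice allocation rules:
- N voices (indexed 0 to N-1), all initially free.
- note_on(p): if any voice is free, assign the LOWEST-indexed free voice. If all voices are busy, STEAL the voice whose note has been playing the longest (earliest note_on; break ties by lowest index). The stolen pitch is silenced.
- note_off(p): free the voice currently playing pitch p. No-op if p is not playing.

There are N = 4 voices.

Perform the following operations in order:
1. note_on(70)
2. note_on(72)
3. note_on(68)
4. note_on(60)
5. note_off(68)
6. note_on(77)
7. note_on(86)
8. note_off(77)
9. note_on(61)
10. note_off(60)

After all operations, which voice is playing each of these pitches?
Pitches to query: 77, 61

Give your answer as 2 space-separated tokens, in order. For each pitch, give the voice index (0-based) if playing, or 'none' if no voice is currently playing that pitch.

Op 1: note_on(70): voice 0 is free -> assigned | voices=[70 - - -]
Op 2: note_on(72): voice 1 is free -> assigned | voices=[70 72 - -]
Op 3: note_on(68): voice 2 is free -> assigned | voices=[70 72 68 -]
Op 4: note_on(60): voice 3 is free -> assigned | voices=[70 72 68 60]
Op 5: note_off(68): free voice 2 | voices=[70 72 - 60]
Op 6: note_on(77): voice 2 is free -> assigned | voices=[70 72 77 60]
Op 7: note_on(86): all voices busy, STEAL voice 0 (pitch 70, oldest) -> assign | voices=[86 72 77 60]
Op 8: note_off(77): free voice 2 | voices=[86 72 - 60]
Op 9: note_on(61): voice 2 is free -> assigned | voices=[86 72 61 60]
Op 10: note_off(60): free voice 3 | voices=[86 72 61 -]

Answer: none 2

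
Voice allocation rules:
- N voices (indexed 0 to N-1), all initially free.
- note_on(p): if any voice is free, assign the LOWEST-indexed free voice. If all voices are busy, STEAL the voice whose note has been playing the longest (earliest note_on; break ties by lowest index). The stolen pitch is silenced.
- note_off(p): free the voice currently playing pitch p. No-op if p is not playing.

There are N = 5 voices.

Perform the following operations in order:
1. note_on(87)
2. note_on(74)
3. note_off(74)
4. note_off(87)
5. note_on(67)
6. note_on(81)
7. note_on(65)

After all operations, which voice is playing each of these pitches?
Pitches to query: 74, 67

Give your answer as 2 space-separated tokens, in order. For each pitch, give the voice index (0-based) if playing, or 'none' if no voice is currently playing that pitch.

Op 1: note_on(87): voice 0 is free -> assigned | voices=[87 - - - -]
Op 2: note_on(74): voice 1 is free -> assigned | voices=[87 74 - - -]
Op 3: note_off(74): free voice 1 | voices=[87 - - - -]
Op 4: note_off(87): free voice 0 | voices=[- - - - -]
Op 5: note_on(67): voice 0 is free -> assigned | voices=[67 - - - -]
Op 6: note_on(81): voice 1 is free -> assigned | voices=[67 81 - - -]
Op 7: note_on(65): voice 2 is free -> assigned | voices=[67 81 65 - -]

Answer: none 0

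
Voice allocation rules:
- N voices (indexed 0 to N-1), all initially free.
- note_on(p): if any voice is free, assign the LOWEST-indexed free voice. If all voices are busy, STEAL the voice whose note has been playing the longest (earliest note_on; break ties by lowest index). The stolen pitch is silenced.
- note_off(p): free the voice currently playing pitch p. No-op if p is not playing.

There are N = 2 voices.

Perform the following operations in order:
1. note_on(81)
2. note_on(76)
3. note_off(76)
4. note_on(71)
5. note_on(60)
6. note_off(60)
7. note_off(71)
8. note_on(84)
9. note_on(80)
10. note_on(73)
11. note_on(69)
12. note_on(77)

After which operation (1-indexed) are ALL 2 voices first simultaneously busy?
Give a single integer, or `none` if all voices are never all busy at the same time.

Op 1: note_on(81): voice 0 is free -> assigned | voices=[81 -]
Op 2: note_on(76): voice 1 is free -> assigned | voices=[81 76]
Op 3: note_off(76): free voice 1 | voices=[81 -]
Op 4: note_on(71): voice 1 is free -> assigned | voices=[81 71]
Op 5: note_on(60): all voices busy, STEAL voice 0 (pitch 81, oldest) -> assign | voices=[60 71]
Op 6: note_off(60): free voice 0 | voices=[- 71]
Op 7: note_off(71): free voice 1 | voices=[- -]
Op 8: note_on(84): voice 0 is free -> assigned | voices=[84 -]
Op 9: note_on(80): voice 1 is free -> assigned | voices=[84 80]
Op 10: note_on(73): all voices busy, STEAL voice 0 (pitch 84, oldest) -> assign | voices=[73 80]
Op 11: note_on(69): all voices busy, STEAL voice 1 (pitch 80, oldest) -> assign | voices=[73 69]
Op 12: note_on(77): all voices busy, STEAL voice 0 (pitch 73, oldest) -> assign | voices=[77 69]

Answer: 2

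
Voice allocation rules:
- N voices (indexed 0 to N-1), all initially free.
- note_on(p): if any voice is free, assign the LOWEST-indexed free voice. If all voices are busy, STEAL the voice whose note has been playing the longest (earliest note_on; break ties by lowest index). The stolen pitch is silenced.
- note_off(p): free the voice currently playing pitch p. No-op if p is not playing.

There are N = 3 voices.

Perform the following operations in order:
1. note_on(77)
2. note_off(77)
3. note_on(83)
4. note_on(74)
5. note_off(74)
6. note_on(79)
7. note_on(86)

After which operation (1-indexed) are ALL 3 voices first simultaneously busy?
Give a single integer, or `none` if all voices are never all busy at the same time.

Answer: 7

Derivation:
Op 1: note_on(77): voice 0 is free -> assigned | voices=[77 - -]
Op 2: note_off(77): free voice 0 | voices=[- - -]
Op 3: note_on(83): voice 0 is free -> assigned | voices=[83 - -]
Op 4: note_on(74): voice 1 is free -> assigned | voices=[83 74 -]
Op 5: note_off(74): free voice 1 | voices=[83 - -]
Op 6: note_on(79): voice 1 is free -> assigned | voices=[83 79 -]
Op 7: note_on(86): voice 2 is free -> assigned | voices=[83 79 86]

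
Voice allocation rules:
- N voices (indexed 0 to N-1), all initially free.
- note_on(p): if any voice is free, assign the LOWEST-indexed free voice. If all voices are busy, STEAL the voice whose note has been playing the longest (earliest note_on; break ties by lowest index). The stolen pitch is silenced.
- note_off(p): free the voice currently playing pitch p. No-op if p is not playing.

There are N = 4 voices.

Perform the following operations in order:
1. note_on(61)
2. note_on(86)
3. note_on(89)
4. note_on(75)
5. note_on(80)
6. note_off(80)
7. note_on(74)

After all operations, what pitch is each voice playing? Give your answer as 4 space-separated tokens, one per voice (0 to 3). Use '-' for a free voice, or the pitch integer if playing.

Op 1: note_on(61): voice 0 is free -> assigned | voices=[61 - - -]
Op 2: note_on(86): voice 1 is free -> assigned | voices=[61 86 - -]
Op 3: note_on(89): voice 2 is free -> assigned | voices=[61 86 89 -]
Op 4: note_on(75): voice 3 is free -> assigned | voices=[61 86 89 75]
Op 5: note_on(80): all voices busy, STEAL voice 0 (pitch 61, oldest) -> assign | voices=[80 86 89 75]
Op 6: note_off(80): free voice 0 | voices=[- 86 89 75]
Op 7: note_on(74): voice 0 is free -> assigned | voices=[74 86 89 75]

Answer: 74 86 89 75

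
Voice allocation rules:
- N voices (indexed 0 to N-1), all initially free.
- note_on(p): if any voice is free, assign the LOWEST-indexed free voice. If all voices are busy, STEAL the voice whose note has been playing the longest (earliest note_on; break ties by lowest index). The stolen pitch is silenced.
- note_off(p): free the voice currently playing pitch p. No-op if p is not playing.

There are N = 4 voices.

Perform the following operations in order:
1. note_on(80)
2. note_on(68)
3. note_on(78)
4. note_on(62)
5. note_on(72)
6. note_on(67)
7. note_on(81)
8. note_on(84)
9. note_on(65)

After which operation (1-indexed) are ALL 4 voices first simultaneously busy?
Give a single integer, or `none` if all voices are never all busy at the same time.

Answer: 4

Derivation:
Op 1: note_on(80): voice 0 is free -> assigned | voices=[80 - - -]
Op 2: note_on(68): voice 1 is free -> assigned | voices=[80 68 - -]
Op 3: note_on(78): voice 2 is free -> assigned | voices=[80 68 78 -]
Op 4: note_on(62): voice 3 is free -> assigned | voices=[80 68 78 62]
Op 5: note_on(72): all voices busy, STEAL voice 0 (pitch 80, oldest) -> assign | voices=[72 68 78 62]
Op 6: note_on(67): all voices busy, STEAL voice 1 (pitch 68, oldest) -> assign | voices=[72 67 78 62]
Op 7: note_on(81): all voices busy, STEAL voice 2 (pitch 78, oldest) -> assign | voices=[72 67 81 62]
Op 8: note_on(84): all voices busy, STEAL voice 3 (pitch 62, oldest) -> assign | voices=[72 67 81 84]
Op 9: note_on(65): all voices busy, STEAL voice 0 (pitch 72, oldest) -> assign | voices=[65 67 81 84]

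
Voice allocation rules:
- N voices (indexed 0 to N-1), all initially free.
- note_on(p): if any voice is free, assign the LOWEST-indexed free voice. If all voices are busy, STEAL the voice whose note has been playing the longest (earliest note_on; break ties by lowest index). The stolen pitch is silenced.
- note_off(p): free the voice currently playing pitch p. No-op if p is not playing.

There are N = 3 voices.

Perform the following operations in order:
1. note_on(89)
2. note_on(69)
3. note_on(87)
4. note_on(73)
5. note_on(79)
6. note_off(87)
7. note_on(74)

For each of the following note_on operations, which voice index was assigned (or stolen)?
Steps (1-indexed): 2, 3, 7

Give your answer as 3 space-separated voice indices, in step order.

Answer: 1 2 2

Derivation:
Op 1: note_on(89): voice 0 is free -> assigned | voices=[89 - -]
Op 2: note_on(69): voice 1 is free -> assigned | voices=[89 69 -]
Op 3: note_on(87): voice 2 is free -> assigned | voices=[89 69 87]
Op 4: note_on(73): all voices busy, STEAL voice 0 (pitch 89, oldest) -> assign | voices=[73 69 87]
Op 5: note_on(79): all voices busy, STEAL voice 1 (pitch 69, oldest) -> assign | voices=[73 79 87]
Op 6: note_off(87): free voice 2 | voices=[73 79 -]
Op 7: note_on(74): voice 2 is free -> assigned | voices=[73 79 74]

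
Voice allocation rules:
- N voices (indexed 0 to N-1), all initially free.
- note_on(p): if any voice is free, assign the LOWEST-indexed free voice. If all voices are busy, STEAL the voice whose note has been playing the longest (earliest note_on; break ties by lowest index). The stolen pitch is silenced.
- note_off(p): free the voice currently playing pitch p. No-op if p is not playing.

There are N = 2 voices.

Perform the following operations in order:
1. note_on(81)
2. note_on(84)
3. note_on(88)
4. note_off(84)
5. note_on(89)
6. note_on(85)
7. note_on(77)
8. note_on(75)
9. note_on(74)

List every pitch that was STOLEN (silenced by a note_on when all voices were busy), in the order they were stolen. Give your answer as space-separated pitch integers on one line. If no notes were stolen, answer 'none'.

Op 1: note_on(81): voice 0 is free -> assigned | voices=[81 -]
Op 2: note_on(84): voice 1 is free -> assigned | voices=[81 84]
Op 3: note_on(88): all voices busy, STEAL voice 0 (pitch 81, oldest) -> assign | voices=[88 84]
Op 4: note_off(84): free voice 1 | voices=[88 -]
Op 5: note_on(89): voice 1 is free -> assigned | voices=[88 89]
Op 6: note_on(85): all voices busy, STEAL voice 0 (pitch 88, oldest) -> assign | voices=[85 89]
Op 7: note_on(77): all voices busy, STEAL voice 1 (pitch 89, oldest) -> assign | voices=[85 77]
Op 8: note_on(75): all voices busy, STEAL voice 0 (pitch 85, oldest) -> assign | voices=[75 77]
Op 9: note_on(74): all voices busy, STEAL voice 1 (pitch 77, oldest) -> assign | voices=[75 74]

Answer: 81 88 89 85 77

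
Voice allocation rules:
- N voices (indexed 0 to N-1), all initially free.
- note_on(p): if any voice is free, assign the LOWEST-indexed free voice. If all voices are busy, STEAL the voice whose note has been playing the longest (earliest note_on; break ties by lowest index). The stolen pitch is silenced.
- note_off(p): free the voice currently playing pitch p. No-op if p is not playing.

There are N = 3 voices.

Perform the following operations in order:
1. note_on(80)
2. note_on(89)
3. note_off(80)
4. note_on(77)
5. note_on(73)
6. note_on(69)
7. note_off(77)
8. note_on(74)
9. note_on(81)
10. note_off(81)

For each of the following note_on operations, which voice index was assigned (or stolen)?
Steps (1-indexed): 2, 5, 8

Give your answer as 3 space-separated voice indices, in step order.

Answer: 1 2 0

Derivation:
Op 1: note_on(80): voice 0 is free -> assigned | voices=[80 - -]
Op 2: note_on(89): voice 1 is free -> assigned | voices=[80 89 -]
Op 3: note_off(80): free voice 0 | voices=[- 89 -]
Op 4: note_on(77): voice 0 is free -> assigned | voices=[77 89 -]
Op 5: note_on(73): voice 2 is free -> assigned | voices=[77 89 73]
Op 6: note_on(69): all voices busy, STEAL voice 1 (pitch 89, oldest) -> assign | voices=[77 69 73]
Op 7: note_off(77): free voice 0 | voices=[- 69 73]
Op 8: note_on(74): voice 0 is free -> assigned | voices=[74 69 73]
Op 9: note_on(81): all voices busy, STEAL voice 2 (pitch 73, oldest) -> assign | voices=[74 69 81]
Op 10: note_off(81): free voice 2 | voices=[74 69 -]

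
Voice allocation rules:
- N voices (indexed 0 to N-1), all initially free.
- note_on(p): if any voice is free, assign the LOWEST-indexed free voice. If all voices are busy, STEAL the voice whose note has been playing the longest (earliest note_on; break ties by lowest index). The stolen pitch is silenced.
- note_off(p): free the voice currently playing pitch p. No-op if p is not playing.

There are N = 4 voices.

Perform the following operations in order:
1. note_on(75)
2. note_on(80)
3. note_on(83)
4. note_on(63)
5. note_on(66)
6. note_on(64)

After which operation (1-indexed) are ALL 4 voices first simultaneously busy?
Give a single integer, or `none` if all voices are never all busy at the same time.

Answer: 4

Derivation:
Op 1: note_on(75): voice 0 is free -> assigned | voices=[75 - - -]
Op 2: note_on(80): voice 1 is free -> assigned | voices=[75 80 - -]
Op 3: note_on(83): voice 2 is free -> assigned | voices=[75 80 83 -]
Op 4: note_on(63): voice 3 is free -> assigned | voices=[75 80 83 63]
Op 5: note_on(66): all voices busy, STEAL voice 0 (pitch 75, oldest) -> assign | voices=[66 80 83 63]
Op 6: note_on(64): all voices busy, STEAL voice 1 (pitch 80, oldest) -> assign | voices=[66 64 83 63]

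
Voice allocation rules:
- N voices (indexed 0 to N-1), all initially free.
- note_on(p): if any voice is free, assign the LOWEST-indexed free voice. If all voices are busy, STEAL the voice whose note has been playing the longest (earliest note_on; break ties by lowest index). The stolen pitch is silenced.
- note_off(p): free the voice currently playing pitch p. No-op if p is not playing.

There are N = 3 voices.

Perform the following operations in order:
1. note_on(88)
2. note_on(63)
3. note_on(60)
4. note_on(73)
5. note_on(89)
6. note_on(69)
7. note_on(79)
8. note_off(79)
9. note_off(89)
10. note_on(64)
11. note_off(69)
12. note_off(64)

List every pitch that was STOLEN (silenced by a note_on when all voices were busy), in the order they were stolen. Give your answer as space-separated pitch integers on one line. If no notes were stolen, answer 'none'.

Op 1: note_on(88): voice 0 is free -> assigned | voices=[88 - -]
Op 2: note_on(63): voice 1 is free -> assigned | voices=[88 63 -]
Op 3: note_on(60): voice 2 is free -> assigned | voices=[88 63 60]
Op 4: note_on(73): all voices busy, STEAL voice 0 (pitch 88, oldest) -> assign | voices=[73 63 60]
Op 5: note_on(89): all voices busy, STEAL voice 1 (pitch 63, oldest) -> assign | voices=[73 89 60]
Op 6: note_on(69): all voices busy, STEAL voice 2 (pitch 60, oldest) -> assign | voices=[73 89 69]
Op 7: note_on(79): all voices busy, STEAL voice 0 (pitch 73, oldest) -> assign | voices=[79 89 69]
Op 8: note_off(79): free voice 0 | voices=[- 89 69]
Op 9: note_off(89): free voice 1 | voices=[- - 69]
Op 10: note_on(64): voice 0 is free -> assigned | voices=[64 - 69]
Op 11: note_off(69): free voice 2 | voices=[64 - -]
Op 12: note_off(64): free voice 0 | voices=[- - -]

Answer: 88 63 60 73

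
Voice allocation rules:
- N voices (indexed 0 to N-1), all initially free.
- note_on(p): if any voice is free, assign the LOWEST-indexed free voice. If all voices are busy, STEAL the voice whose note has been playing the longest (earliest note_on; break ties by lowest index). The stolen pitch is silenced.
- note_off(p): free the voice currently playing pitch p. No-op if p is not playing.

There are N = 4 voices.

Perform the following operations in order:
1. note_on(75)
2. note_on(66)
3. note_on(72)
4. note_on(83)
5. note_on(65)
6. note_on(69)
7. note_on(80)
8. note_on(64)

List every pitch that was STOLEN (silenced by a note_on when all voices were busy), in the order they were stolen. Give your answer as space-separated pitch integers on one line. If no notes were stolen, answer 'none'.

Answer: 75 66 72 83

Derivation:
Op 1: note_on(75): voice 0 is free -> assigned | voices=[75 - - -]
Op 2: note_on(66): voice 1 is free -> assigned | voices=[75 66 - -]
Op 3: note_on(72): voice 2 is free -> assigned | voices=[75 66 72 -]
Op 4: note_on(83): voice 3 is free -> assigned | voices=[75 66 72 83]
Op 5: note_on(65): all voices busy, STEAL voice 0 (pitch 75, oldest) -> assign | voices=[65 66 72 83]
Op 6: note_on(69): all voices busy, STEAL voice 1 (pitch 66, oldest) -> assign | voices=[65 69 72 83]
Op 7: note_on(80): all voices busy, STEAL voice 2 (pitch 72, oldest) -> assign | voices=[65 69 80 83]
Op 8: note_on(64): all voices busy, STEAL voice 3 (pitch 83, oldest) -> assign | voices=[65 69 80 64]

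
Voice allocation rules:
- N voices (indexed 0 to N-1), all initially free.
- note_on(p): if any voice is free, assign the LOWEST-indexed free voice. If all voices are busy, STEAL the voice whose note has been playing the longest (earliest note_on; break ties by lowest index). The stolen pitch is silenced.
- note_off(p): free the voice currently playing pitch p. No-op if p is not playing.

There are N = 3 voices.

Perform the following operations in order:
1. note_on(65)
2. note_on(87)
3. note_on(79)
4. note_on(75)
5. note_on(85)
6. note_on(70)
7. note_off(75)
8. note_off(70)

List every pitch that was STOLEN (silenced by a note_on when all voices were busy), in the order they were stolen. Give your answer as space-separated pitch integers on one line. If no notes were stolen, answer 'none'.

Op 1: note_on(65): voice 0 is free -> assigned | voices=[65 - -]
Op 2: note_on(87): voice 1 is free -> assigned | voices=[65 87 -]
Op 3: note_on(79): voice 2 is free -> assigned | voices=[65 87 79]
Op 4: note_on(75): all voices busy, STEAL voice 0 (pitch 65, oldest) -> assign | voices=[75 87 79]
Op 5: note_on(85): all voices busy, STEAL voice 1 (pitch 87, oldest) -> assign | voices=[75 85 79]
Op 6: note_on(70): all voices busy, STEAL voice 2 (pitch 79, oldest) -> assign | voices=[75 85 70]
Op 7: note_off(75): free voice 0 | voices=[- 85 70]
Op 8: note_off(70): free voice 2 | voices=[- 85 -]

Answer: 65 87 79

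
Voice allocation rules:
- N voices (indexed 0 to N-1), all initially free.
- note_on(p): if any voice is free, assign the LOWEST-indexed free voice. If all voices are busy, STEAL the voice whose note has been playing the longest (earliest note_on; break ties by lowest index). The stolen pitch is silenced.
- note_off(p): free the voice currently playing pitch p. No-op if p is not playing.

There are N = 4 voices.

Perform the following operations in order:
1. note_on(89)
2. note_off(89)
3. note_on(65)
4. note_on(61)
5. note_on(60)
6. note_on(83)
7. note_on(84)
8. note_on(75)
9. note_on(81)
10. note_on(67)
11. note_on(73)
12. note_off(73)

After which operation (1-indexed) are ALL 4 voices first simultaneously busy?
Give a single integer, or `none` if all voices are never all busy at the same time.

Answer: 6

Derivation:
Op 1: note_on(89): voice 0 is free -> assigned | voices=[89 - - -]
Op 2: note_off(89): free voice 0 | voices=[- - - -]
Op 3: note_on(65): voice 0 is free -> assigned | voices=[65 - - -]
Op 4: note_on(61): voice 1 is free -> assigned | voices=[65 61 - -]
Op 5: note_on(60): voice 2 is free -> assigned | voices=[65 61 60 -]
Op 6: note_on(83): voice 3 is free -> assigned | voices=[65 61 60 83]
Op 7: note_on(84): all voices busy, STEAL voice 0 (pitch 65, oldest) -> assign | voices=[84 61 60 83]
Op 8: note_on(75): all voices busy, STEAL voice 1 (pitch 61, oldest) -> assign | voices=[84 75 60 83]
Op 9: note_on(81): all voices busy, STEAL voice 2 (pitch 60, oldest) -> assign | voices=[84 75 81 83]
Op 10: note_on(67): all voices busy, STEAL voice 3 (pitch 83, oldest) -> assign | voices=[84 75 81 67]
Op 11: note_on(73): all voices busy, STEAL voice 0 (pitch 84, oldest) -> assign | voices=[73 75 81 67]
Op 12: note_off(73): free voice 0 | voices=[- 75 81 67]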